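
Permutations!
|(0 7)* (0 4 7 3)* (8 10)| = 2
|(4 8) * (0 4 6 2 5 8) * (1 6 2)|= 6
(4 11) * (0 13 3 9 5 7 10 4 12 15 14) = (0 13 3 9 5 7 10 4 11 12 15 14) = [13, 1, 2, 9, 11, 7, 6, 10, 8, 5, 4, 12, 15, 3, 0, 14]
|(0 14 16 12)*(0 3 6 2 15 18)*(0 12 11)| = 12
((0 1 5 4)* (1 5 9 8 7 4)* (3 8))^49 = (0 5 1 9 3 8 7 4) = [5, 9, 2, 8, 0, 1, 6, 4, 7, 3]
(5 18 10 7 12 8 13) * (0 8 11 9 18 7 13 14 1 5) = (0 8 14 1 5 7 12 11 9 18 10 13) = [8, 5, 2, 3, 4, 7, 6, 12, 14, 18, 13, 9, 11, 0, 1, 15, 16, 17, 10]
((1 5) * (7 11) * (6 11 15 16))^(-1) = (1 5)(6 16 15 7 11) = [0, 5, 2, 3, 4, 1, 16, 11, 8, 9, 10, 6, 12, 13, 14, 7, 15]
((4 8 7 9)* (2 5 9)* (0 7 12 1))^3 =(0 5 8)(1 2 4)(7 9 12) =[5, 2, 4, 3, 1, 8, 6, 9, 0, 12, 10, 11, 7]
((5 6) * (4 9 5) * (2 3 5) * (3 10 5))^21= [0, 1, 6, 3, 10, 9, 2, 7, 8, 5, 4]= (2 6)(4 10)(5 9)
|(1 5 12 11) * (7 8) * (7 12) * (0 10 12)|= |(0 10 12 11 1 5 7 8)|= 8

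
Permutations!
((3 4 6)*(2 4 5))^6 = (2 4 6 3 5) = [0, 1, 4, 5, 6, 2, 3]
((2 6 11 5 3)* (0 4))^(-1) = (0 4)(2 3 5 11 6) = [4, 1, 3, 5, 0, 11, 2, 7, 8, 9, 10, 6]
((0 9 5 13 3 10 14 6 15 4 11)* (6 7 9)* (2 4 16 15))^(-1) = (0 11 4 2 6)(3 13 5 9 7 14 10)(15 16) = [11, 1, 6, 13, 2, 9, 0, 14, 8, 7, 3, 4, 12, 5, 10, 16, 15]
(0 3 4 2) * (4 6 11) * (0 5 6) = (0 3)(2 5 6 11 4) = [3, 1, 5, 0, 2, 6, 11, 7, 8, 9, 10, 4]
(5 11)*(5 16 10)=(5 11 16 10)=[0, 1, 2, 3, 4, 11, 6, 7, 8, 9, 5, 16, 12, 13, 14, 15, 10]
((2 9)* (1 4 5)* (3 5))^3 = [0, 5, 9, 4, 1, 3, 6, 7, 8, 2] = (1 5 3 4)(2 9)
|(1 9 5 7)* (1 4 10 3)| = |(1 9 5 7 4 10 3)| = 7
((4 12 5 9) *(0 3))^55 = [3, 1, 2, 0, 9, 12, 6, 7, 8, 5, 10, 11, 4] = (0 3)(4 9 5 12)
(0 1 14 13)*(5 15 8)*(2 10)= (0 1 14 13)(2 10)(5 15 8)= [1, 14, 10, 3, 4, 15, 6, 7, 5, 9, 2, 11, 12, 0, 13, 8]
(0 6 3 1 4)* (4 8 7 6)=(0 4)(1 8 7 6 3)=[4, 8, 2, 1, 0, 5, 3, 6, 7]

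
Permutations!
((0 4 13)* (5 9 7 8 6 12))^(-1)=[13, 1, 2, 3, 0, 12, 8, 9, 7, 5, 10, 11, 6, 4]=(0 13 4)(5 12 6 8 7 9)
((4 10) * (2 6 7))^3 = (4 10) = [0, 1, 2, 3, 10, 5, 6, 7, 8, 9, 4]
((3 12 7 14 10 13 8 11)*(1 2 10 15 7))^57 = (15)(1 2 10 13 8 11 3 12) = [0, 2, 10, 12, 4, 5, 6, 7, 11, 9, 13, 3, 1, 8, 14, 15]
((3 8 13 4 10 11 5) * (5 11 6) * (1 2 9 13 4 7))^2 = (1 9 7 2 13)(3 4 6)(5 8 10) = [0, 9, 13, 4, 6, 8, 3, 2, 10, 7, 5, 11, 12, 1]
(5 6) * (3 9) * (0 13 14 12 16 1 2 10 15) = (0 13 14 12 16 1 2 10 15)(3 9)(5 6) = [13, 2, 10, 9, 4, 6, 5, 7, 8, 3, 15, 11, 16, 14, 12, 0, 1]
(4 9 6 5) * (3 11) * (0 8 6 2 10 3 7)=(0 8 6 5 4 9 2 10 3 11 7)=[8, 1, 10, 11, 9, 4, 5, 0, 6, 2, 3, 7]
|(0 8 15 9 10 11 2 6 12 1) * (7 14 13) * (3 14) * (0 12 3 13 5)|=|(0 8 15 9 10 11 2 6 3 14 5)(1 12)(7 13)|=22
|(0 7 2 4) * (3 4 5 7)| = 3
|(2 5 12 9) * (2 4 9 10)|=4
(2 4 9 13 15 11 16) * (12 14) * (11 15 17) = (2 4 9 13 17 11 16)(12 14) = [0, 1, 4, 3, 9, 5, 6, 7, 8, 13, 10, 16, 14, 17, 12, 15, 2, 11]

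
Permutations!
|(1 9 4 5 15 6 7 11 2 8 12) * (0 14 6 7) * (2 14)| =13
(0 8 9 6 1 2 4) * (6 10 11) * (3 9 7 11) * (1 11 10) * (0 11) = (0 8 7 10 3 9 1 2 4 11 6) = [8, 2, 4, 9, 11, 5, 0, 10, 7, 1, 3, 6]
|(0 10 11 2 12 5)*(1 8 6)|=|(0 10 11 2 12 5)(1 8 6)|=6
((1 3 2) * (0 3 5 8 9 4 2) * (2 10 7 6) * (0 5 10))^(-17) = [3, 6, 7, 5, 0, 8, 10, 1, 9, 4, 2] = (0 3 5 8 9 4)(1 6 10 2 7)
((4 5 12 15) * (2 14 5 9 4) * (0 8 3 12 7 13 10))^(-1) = (0 10 13 7 5 14 2 15 12 3 8)(4 9) = [10, 1, 15, 8, 9, 14, 6, 5, 0, 4, 13, 11, 3, 7, 2, 12]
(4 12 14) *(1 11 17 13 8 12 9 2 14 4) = (1 11 17 13 8 12 4 9 2 14) = [0, 11, 14, 3, 9, 5, 6, 7, 12, 2, 10, 17, 4, 8, 1, 15, 16, 13]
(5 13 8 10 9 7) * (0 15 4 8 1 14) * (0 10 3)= [15, 14, 2, 0, 8, 13, 6, 5, 3, 7, 9, 11, 12, 1, 10, 4]= (0 15 4 8 3)(1 14 10 9 7 5 13)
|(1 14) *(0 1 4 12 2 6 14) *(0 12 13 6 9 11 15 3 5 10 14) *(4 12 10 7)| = |(0 1 10 14 12 2 9 11 15 3 5 7 4 13 6)| = 15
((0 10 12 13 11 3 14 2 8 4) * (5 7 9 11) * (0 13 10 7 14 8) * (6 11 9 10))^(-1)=(0 2 14 5 13 4 8 3 11 6 12 10 7)=[2, 1, 14, 11, 8, 13, 12, 0, 3, 9, 7, 6, 10, 4, 5]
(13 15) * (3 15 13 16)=[0, 1, 2, 15, 4, 5, 6, 7, 8, 9, 10, 11, 12, 13, 14, 16, 3]=(3 15 16)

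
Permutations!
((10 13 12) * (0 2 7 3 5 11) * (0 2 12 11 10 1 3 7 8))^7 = (0 11 5 12 2 10 1 8 13 3) = [11, 8, 10, 0, 4, 12, 6, 7, 13, 9, 1, 5, 2, 3]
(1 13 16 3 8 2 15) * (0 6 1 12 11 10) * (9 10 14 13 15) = (0 6 1 15 12 11 14 13 16 3 8 2 9 10) = [6, 15, 9, 8, 4, 5, 1, 7, 2, 10, 0, 14, 11, 16, 13, 12, 3]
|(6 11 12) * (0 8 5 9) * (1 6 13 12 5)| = |(0 8 1 6 11 5 9)(12 13)| = 14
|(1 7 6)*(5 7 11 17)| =|(1 11 17 5 7 6)| =6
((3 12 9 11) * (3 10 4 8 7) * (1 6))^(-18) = (3 8 10 9)(4 11 12 7) = [0, 1, 2, 8, 11, 5, 6, 4, 10, 3, 9, 12, 7]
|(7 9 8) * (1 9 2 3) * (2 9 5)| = 12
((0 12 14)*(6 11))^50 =(0 14 12) =[14, 1, 2, 3, 4, 5, 6, 7, 8, 9, 10, 11, 0, 13, 12]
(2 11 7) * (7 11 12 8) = (2 12 8 7) = [0, 1, 12, 3, 4, 5, 6, 2, 7, 9, 10, 11, 8]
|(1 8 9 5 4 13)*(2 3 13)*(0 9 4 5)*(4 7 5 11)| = |(0 9)(1 8 7 5 11 4 2 3 13)| = 18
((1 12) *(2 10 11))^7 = (1 12)(2 10 11) = [0, 12, 10, 3, 4, 5, 6, 7, 8, 9, 11, 2, 1]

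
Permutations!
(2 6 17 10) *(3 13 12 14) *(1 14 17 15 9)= (1 14 3 13 12 17 10 2 6 15 9)= [0, 14, 6, 13, 4, 5, 15, 7, 8, 1, 2, 11, 17, 12, 3, 9, 16, 10]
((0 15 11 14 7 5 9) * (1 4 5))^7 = (0 5 1 14 15 9 4 7 11) = [5, 14, 2, 3, 7, 1, 6, 11, 8, 4, 10, 0, 12, 13, 15, 9]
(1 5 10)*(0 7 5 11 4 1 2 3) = (0 7 5 10 2 3)(1 11 4) = [7, 11, 3, 0, 1, 10, 6, 5, 8, 9, 2, 4]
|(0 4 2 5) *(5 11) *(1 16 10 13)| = |(0 4 2 11 5)(1 16 10 13)| = 20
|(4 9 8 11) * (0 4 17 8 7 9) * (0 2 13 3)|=30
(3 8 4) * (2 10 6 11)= (2 10 6 11)(3 8 4)= [0, 1, 10, 8, 3, 5, 11, 7, 4, 9, 6, 2]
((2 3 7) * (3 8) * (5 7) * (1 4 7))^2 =(1 7 8 5 4 2 3) =[0, 7, 3, 1, 2, 4, 6, 8, 5]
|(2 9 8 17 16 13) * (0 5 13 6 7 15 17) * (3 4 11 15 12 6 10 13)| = 39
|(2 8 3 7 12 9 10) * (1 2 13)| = |(1 2 8 3 7 12 9 10 13)| = 9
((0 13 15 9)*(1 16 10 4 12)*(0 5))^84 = (0 5 9 15 13)(1 12 4 10 16) = [5, 12, 2, 3, 10, 9, 6, 7, 8, 15, 16, 11, 4, 0, 14, 13, 1]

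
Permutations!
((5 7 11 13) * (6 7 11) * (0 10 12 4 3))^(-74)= (0 10 12 4 3)(5 11 13)= [10, 1, 2, 0, 3, 11, 6, 7, 8, 9, 12, 13, 4, 5]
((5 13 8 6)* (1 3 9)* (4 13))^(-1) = (1 9 3)(4 5 6 8 13) = [0, 9, 2, 1, 5, 6, 8, 7, 13, 3, 10, 11, 12, 4]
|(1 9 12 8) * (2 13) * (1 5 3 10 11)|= |(1 9 12 8 5 3 10 11)(2 13)|= 8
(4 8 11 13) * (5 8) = [0, 1, 2, 3, 5, 8, 6, 7, 11, 9, 10, 13, 12, 4] = (4 5 8 11 13)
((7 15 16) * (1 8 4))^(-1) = (1 4 8)(7 16 15) = [0, 4, 2, 3, 8, 5, 6, 16, 1, 9, 10, 11, 12, 13, 14, 7, 15]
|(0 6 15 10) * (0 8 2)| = 6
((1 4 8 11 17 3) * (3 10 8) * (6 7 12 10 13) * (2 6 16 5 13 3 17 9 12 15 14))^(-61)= [0, 3, 14, 17, 1, 16, 2, 6, 10, 11, 12, 8, 9, 5, 15, 7, 13, 4]= (1 3 17 4)(2 14 15 7 6)(5 16 13)(8 10 12 9 11)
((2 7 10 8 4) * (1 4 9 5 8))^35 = (10)(5 9 8) = [0, 1, 2, 3, 4, 9, 6, 7, 5, 8, 10]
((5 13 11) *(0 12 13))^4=(0 5 11 13 12)=[5, 1, 2, 3, 4, 11, 6, 7, 8, 9, 10, 13, 0, 12]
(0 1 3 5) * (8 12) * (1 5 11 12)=(0 5)(1 3 11 12 8)=[5, 3, 2, 11, 4, 0, 6, 7, 1, 9, 10, 12, 8]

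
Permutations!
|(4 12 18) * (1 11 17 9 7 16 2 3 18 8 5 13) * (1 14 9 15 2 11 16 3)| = |(1 16 11 17 15 2)(3 18 4 12 8 5 13 14 9 7)| = 30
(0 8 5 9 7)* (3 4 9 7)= [8, 1, 2, 4, 9, 7, 6, 0, 5, 3]= (0 8 5 7)(3 4 9)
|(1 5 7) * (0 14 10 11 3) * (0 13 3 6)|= 30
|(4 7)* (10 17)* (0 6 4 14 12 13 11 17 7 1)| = |(0 6 4 1)(7 14 12 13 11 17 10)| = 28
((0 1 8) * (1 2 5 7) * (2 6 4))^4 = (0 5)(1 4)(2 8)(6 7) = [5, 4, 8, 3, 1, 0, 7, 6, 2]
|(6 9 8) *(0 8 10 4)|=|(0 8 6 9 10 4)|=6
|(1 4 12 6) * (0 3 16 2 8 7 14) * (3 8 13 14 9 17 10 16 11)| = |(0 8 7 9 17 10 16 2 13 14)(1 4 12 6)(3 11)| = 20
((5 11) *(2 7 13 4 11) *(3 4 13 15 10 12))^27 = (15) = [0, 1, 2, 3, 4, 5, 6, 7, 8, 9, 10, 11, 12, 13, 14, 15]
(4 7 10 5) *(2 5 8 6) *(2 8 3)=(2 5 4 7 10 3)(6 8)=[0, 1, 5, 2, 7, 4, 8, 10, 6, 9, 3]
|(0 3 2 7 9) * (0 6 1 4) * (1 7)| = |(0 3 2 1 4)(6 7 9)| = 15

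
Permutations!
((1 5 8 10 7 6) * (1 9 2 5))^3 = (2 10 9 8 6 5 7) = [0, 1, 10, 3, 4, 7, 5, 2, 6, 8, 9]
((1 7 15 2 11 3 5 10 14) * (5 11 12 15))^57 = [0, 5, 2, 11, 4, 14, 6, 10, 8, 9, 1, 3, 12, 13, 7, 15] = (15)(1 5 14 7 10)(3 11)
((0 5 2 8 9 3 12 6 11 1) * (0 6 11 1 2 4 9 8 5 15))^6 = (15)(2 11 12 3 9 4 5) = [0, 1, 11, 9, 5, 2, 6, 7, 8, 4, 10, 12, 3, 13, 14, 15]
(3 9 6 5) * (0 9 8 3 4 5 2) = (0 9 6 2)(3 8)(4 5) = [9, 1, 0, 8, 5, 4, 2, 7, 3, 6]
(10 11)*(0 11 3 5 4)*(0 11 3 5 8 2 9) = [3, 1, 9, 8, 11, 4, 6, 7, 2, 0, 5, 10] = (0 3 8 2 9)(4 11 10 5)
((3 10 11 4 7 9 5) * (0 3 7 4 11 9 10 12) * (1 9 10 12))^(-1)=(0 12 7 5 9 1 3)=[12, 3, 2, 0, 4, 9, 6, 5, 8, 1, 10, 11, 7]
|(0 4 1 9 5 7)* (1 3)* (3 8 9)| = |(0 4 8 9 5 7)(1 3)| = 6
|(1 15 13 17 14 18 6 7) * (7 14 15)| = |(1 7)(6 14 18)(13 17 15)| = 6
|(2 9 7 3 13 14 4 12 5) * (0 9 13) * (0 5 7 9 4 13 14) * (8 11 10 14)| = |(0 4 12 7 3 5 2 8 11 10 14 13)| = 12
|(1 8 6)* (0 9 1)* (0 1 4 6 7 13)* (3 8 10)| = |(0 9 4 6 1 10 3 8 7 13)| = 10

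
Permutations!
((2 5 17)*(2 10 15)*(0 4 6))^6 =(2 5 17 10 15) =[0, 1, 5, 3, 4, 17, 6, 7, 8, 9, 15, 11, 12, 13, 14, 2, 16, 10]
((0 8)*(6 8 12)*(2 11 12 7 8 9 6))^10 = (0 7 8)(2 11 12) = [7, 1, 11, 3, 4, 5, 6, 8, 0, 9, 10, 12, 2]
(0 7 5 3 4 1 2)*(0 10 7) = (1 2 10 7 5 3 4) = [0, 2, 10, 4, 1, 3, 6, 5, 8, 9, 7]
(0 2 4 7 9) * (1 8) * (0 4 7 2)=(1 8)(2 7 9 4)=[0, 8, 7, 3, 2, 5, 6, 9, 1, 4]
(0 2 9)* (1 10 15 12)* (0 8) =(0 2 9 8)(1 10 15 12) =[2, 10, 9, 3, 4, 5, 6, 7, 0, 8, 15, 11, 1, 13, 14, 12]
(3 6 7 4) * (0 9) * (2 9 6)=[6, 1, 9, 2, 3, 5, 7, 4, 8, 0]=(0 6 7 4 3 2 9)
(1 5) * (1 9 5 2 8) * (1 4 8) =(1 2)(4 8)(5 9) =[0, 2, 1, 3, 8, 9, 6, 7, 4, 5]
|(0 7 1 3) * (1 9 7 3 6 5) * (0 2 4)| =12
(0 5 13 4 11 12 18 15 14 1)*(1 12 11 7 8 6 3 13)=(0 5 1)(3 13 4 7 8 6)(12 18 15 14)=[5, 0, 2, 13, 7, 1, 3, 8, 6, 9, 10, 11, 18, 4, 12, 14, 16, 17, 15]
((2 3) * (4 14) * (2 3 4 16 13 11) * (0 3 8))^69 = (2 16)(4 13)(11 14) = [0, 1, 16, 3, 13, 5, 6, 7, 8, 9, 10, 14, 12, 4, 11, 15, 2]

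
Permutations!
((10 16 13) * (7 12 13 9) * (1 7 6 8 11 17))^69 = (1 13 9 11 7 10 6 17 12 16 8) = [0, 13, 2, 3, 4, 5, 17, 10, 1, 11, 6, 7, 16, 9, 14, 15, 8, 12]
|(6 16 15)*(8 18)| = 6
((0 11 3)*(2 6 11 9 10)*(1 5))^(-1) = [3, 5, 10, 11, 4, 1, 2, 7, 8, 0, 9, 6] = (0 3 11 6 2 10 9)(1 5)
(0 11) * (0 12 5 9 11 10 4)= (0 10 4)(5 9 11 12)= [10, 1, 2, 3, 0, 9, 6, 7, 8, 11, 4, 12, 5]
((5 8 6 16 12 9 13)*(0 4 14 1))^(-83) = [4, 0, 2, 3, 14, 8, 16, 7, 6, 13, 10, 11, 9, 5, 1, 15, 12] = (0 4 14 1)(5 8 6 16 12 9 13)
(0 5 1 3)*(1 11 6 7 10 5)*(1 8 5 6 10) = (0 8 5 11 10 6 7 1 3) = [8, 3, 2, 0, 4, 11, 7, 1, 5, 9, 6, 10]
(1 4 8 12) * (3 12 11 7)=(1 4 8 11 7 3 12)=[0, 4, 2, 12, 8, 5, 6, 3, 11, 9, 10, 7, 1]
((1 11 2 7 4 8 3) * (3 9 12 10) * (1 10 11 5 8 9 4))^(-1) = (1 7 2 11 12 9 4 8 5)(3 10) = [0, 7, 11, 10, 8, 1, 6, 2, 5, 4, 3, 12, 9]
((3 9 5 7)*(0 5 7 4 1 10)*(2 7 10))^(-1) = (0 10 9 3 7 2 1 4 5) = [10, 4, 1, 7, 5, 0, 6, 2, 8, 3, 9]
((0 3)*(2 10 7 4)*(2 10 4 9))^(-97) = (0 3)(2 7 4 9 10) = [3, 1, 7, 0, 9, 5, 6, 4, 8, 10, 2]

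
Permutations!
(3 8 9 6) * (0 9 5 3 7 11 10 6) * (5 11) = (0 9)(3 8 11 10 6 7 5) = [9, 1, 2, 8, 4, 3, 7, 5, 11, 0, 6, 10]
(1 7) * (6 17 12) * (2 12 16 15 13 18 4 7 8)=(1 8 2 12 6 17 16 15 13 18 4 7)=[0, 8, 12, 3, 7, 5, 17, 1, 2, 9, 10, 11, 6, 18, 14, 13, 15, 16, 4]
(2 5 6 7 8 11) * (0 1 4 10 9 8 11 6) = [1, 4, 5, 3, 10, 0, 7, 11, 6, 8, 9, 2] = (0 1 4 10 9 8 6 7 11 2 5)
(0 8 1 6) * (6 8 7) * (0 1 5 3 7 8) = (0 8 5 3 7 6 1) = [8, 0, 2, 7, 4, 3, 1, 6, 5]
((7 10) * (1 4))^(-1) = (1 4)(7 10) = [0, 4, 2, 3, 1, 5, 6, 10, 8, 9, 7]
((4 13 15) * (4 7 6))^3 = (4 7 13 6 15) = [0, 1, 2, 3, 7, 5, 15, 13, 8, 9, 10, 11, 12, 6, 14, 4]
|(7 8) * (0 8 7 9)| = 3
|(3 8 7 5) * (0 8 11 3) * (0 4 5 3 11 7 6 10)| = 4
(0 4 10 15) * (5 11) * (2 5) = (0 4 10 15)(2 5 11) = [4, 1, 5, 3, 10, 11, 6, 7, 8, 9, 15, 2, 12, 13, 14, 0]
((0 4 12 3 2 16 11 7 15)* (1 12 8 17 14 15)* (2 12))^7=(0 4 8 17 14 15)(1 16 7 2 11)(3 12)=[4, 16, 11, 12, 8, 5, 6, 2, 17, 9, 10, 1, 3, 13, 15, 0, 7, 14]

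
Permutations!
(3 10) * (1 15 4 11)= (1 15 4 11)(3 10)= [0, 15, 2, 10, 11, 5, 6, 7, 8, 9, 3, 1, 12, 13, 14, 4]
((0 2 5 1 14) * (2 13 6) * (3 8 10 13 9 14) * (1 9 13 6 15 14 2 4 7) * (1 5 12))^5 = (0 13 15 14)(1 4 12 6 2 10 9 8 5 3 7) = [13, 4, 10, 7, 12, 3, 2, 1, 5, 8, 9, 11, 6, 15, 0, 14]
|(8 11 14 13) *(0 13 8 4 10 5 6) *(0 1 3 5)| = 12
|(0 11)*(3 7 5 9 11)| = |(0 3 7 5 9 11)| = 6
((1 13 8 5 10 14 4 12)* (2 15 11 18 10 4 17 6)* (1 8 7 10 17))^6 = (18)(1 13 7 10 14)(4 8)(5 12) = [0, 13, 2, 3, 8, 12, 6, 10, 4, 9, 14, 11, 5, 7, 1, 15, 16, 17, 18]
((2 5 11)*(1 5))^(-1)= [0, 2, 11, 3, 4, 1, 6, 7, 8, 9, 10, 5]= (1 2 11 5)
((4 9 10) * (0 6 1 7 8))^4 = (0 8 7 1 6)(4 9 10) = [8, 6, 2, 3, 9, 5, 0, 1, 7, 10, 4]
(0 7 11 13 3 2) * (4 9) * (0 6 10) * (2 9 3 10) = (0 7 11 13 10)(2 6)(3 9 4) = [7, 1, 6, 9, 3, 5, 2, 11, 8, 4, 0, 13, 12, 10]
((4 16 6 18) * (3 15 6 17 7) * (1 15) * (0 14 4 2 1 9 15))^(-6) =(0 9 14 15 4 6 16 18 17 2 7 1 3) =[9, 3, 7, 0, 6, 5, 16, 1, 8, 14, 10, 11, 12, 13, 15, 4, 18, 2, 17]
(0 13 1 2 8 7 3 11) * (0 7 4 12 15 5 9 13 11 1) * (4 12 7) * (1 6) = (0 11 4 7 3 6 1 2 8 12 15 5 9 13) = [11, 2, 8, 6, 7, 9, 1, 3, 12, 13, 10, 4, 15, 0, 14, 5]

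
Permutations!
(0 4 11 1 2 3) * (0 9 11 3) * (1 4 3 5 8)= [3, 2, 0, 9, 5, 8, 6, 7, 1, 11, 10, 4]= (0 3 9 11 4 5 8 1 2)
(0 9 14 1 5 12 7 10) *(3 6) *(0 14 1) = (0 9 1 5 12 7 10 14)(3 6) = [9, 5, 2, 6, 4, 12, 3, 10, 8, 1, 14, 11, 7, 13, 0]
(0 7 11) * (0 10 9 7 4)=(0 4)(7 11 10 9)=[4, 1, 2, 3, 0, 5, 6, 11, 8, 7, 9, 10]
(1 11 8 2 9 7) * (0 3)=(0 3)(1 11 8 2 9 7)=[3, 11, 9, 0, 4, 5, 6, 1, 2, 7, 10, 8]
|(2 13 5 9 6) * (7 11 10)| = |(2 13 5 9 6)(7 11 10)| = 15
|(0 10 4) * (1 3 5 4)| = 6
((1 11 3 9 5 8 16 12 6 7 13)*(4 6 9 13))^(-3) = [0, 11, 2, 13, 4, 16, 6, 7, 12, 8, 10, 3, 5, 1, 14, 15, 9] = (1 11 3 13)(5 16 9 8 12)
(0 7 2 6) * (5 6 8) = (0 7 2 8 5 6) = [7, 1, 8, 3, 4, 6, 0, 2, 5]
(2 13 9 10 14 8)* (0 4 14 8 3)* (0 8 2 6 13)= [4, 1, 0, 8, 14, 5, 13, 7, 6, 10, 2, 11, 12, 9, 3]= (0 4 14 3 8 6 13 9 10 2)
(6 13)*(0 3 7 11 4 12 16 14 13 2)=(0 3 7 11 4 12 16 14 13 6 2)=[3, 1, 0, 7, 12, 5, 2, 11, 8, 9, 10, 4, 16, 6, 13, 15, 14]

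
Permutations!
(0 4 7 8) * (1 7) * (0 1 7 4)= [0, 4, 2, 3, 7, 5, 6, 8, 1]= (1 4 7 8)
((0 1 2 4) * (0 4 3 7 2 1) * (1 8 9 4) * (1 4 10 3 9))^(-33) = (1 8)(2 10 7 9 3) = [0, 8, 10, 2, 4, 5, 6, 9, 1, 3, 7]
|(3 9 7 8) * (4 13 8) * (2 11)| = |(2 11)(3 9 7 4 13 8)| = 6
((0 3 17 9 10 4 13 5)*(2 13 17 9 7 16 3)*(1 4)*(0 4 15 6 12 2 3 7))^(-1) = (0 17 4 5 13 2 12 6 15 1 10 9 3)(7 16) = [17, 10, 12, 0, 5, 13, 15, 16, 8, 3, 9, 11, 6, 2, 14, 1, 7, 4]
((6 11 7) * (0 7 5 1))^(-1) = (0 1 5 11 6 7) = [1, 5, 2, 3, 4, 11, 7, 0, 8, 9, 10, 6]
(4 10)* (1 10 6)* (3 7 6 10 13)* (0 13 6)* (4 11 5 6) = [13, 4, 2, 7, 10, 6, 1, 0, 8, 9, 11, 5, 12, 3] = (0 13 3 7)(1 4 10 11 5 6)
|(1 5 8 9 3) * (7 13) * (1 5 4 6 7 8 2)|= 10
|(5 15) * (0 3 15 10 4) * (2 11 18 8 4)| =10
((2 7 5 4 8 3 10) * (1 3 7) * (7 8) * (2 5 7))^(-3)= [0, 5, 10, 4, 3, 1, 6, 7, 8, 9, 2]= (1 5)(2 10)(3 4)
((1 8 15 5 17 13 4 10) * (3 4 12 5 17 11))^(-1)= (1 10 4 3 11 5 12 13 17 15 8)= [0, 10, 2, 11, 3, 12, 6, 7, 1, 9, 4, 5, 13, 17, 14, 8, 16, 15]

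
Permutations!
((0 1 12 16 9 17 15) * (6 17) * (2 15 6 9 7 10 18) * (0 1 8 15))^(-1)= (0 2 18 10 7 16 12 1 15 8)(6 17)= [2, 15, 18, 3, 4, 5, 17, 16, 0, 9, 7, 11, 1, 13, 14, 8, 12, 6, 10]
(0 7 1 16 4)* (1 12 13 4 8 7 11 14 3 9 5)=(0 11 14 3 9 5 1 16 8 7 12 13 4)=[11, 16, 2, 9, 0, 1, 6, 12, 7, 5, 10, 14, 13, 4, 3, 15, 8]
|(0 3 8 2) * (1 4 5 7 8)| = 8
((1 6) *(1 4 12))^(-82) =(1 4)(6 12) =[0, 4, 2, 3, 1, 5, 12, 7, 8, 9, 10, 11, 6]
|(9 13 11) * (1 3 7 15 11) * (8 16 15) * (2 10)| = |(1 3 7 8 16 15 11 9 13)(2 10)| = 18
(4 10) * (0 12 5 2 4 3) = (0 12 5 2 4 10 3) = [12, 1, 4, 0, 10, 2, 6, 7, 8, 9, 3, 11, 5]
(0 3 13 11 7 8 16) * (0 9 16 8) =(0 3 13 11 7)(9 16) =[3, 1, 2, 13, 4, 5, 6, 0, 8, 16, 10, 7, 12, 11, 14, 15, 9]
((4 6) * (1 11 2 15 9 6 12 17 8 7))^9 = (1 8 12 6 15 11 7 17 4 9 2) = [0, 8, 1, 3, 9, 5, 15, 17, 12, 2, 10, 7, 6, 13, 14, 11, 16, 4]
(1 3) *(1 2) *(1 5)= (1 3 2 5)= [0, 3, 5, 2, 4, 1]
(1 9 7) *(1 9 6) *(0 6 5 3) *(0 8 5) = (0 6 1)(3 8 5)(7 9) = [6, 0, 2, 8, 4, 3, 1, 9, 5, 7]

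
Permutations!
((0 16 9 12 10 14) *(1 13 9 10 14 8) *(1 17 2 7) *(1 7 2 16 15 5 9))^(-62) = (0 12 5)(8 16)(9 15 14)(10 17) = [12, 1, 2, 3, 4, 0, 6, 7, 16, 15, 17, 11, 5, 13, 9, 14, 8, 10]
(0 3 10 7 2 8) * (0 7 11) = (0 3 10 11)(2 8 7) = [3, 1, 8, 10, 4, 5, 6, 2, 7, 9, 11, 0]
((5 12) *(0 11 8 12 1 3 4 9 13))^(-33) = (0 4 5 11 9 1 8 13 3 12) = [4, 8, 2, 12, 5, 11, 6, 7, 13, 1, 10, 9, 0, 3]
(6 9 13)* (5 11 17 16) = [0, 1, 2, 3, 4, 11, 9, 7, 8, 13, 10, 17, 12, 6, 14, 15, 5, 16] = (5 11 17 16)(6 9 13)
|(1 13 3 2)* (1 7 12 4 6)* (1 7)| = |(1 13 3 2)(4 6 7 12)| = 4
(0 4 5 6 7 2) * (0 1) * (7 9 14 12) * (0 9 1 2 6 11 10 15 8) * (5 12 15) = (0 4 12 7 6 1 9 14 15 8)(5 11 10) = [4, 9, 2, 3, 12, 11, 1, 6, 0, 14, 5, 10, 7, 13, 15, 8]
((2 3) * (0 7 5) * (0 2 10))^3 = (0 2)(3 7)(5 10) = [2, 1, 0, 7, 4, 10, 6, 3, 8, 9, 5]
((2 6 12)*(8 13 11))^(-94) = [0, 1, 12, 3, 4, 5, 2, 7, 11, 9, 10, 13, 6, 8] = (2 12 6)(8 11 13)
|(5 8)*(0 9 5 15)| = 5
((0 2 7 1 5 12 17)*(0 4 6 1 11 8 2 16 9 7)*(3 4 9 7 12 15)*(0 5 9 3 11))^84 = (17)(2 8 11 15 5) = [0, 1, 8, 3, 4, 2, 6, 7, 11, 9, 10, 15, 12, 13, 14, 5, 16, 17]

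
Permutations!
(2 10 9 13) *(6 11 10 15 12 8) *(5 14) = [0, 1, 15, 3, 4, 14, 11, 7, 6, 13, 9, 10, 8, 2, 5, 12] = (2 15 12 8 6 11 10 9 13)(5 14)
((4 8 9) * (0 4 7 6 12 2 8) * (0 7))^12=(0 12)(2 4)(6 9)(7 8)=[12, 1, 4, 3, 2, 5, 9, 8, 7, 6, 10, 11, 0]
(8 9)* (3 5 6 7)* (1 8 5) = (1 8 9 5 6 7 3) = [0, 8, 2, 1, 4, 6, 7, 3, 9, 5]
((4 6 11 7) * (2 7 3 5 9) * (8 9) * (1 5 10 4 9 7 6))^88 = [0, 1, 2, 3, 4, 5, 6, 7, 8, 9, 10, 11] = (11)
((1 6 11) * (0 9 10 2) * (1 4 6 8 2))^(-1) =(0 2 8 1 10 9)(4 11 6) =[2, 10, 8, 3, 11, 5, 4, 7, 1, 0, 9, 6]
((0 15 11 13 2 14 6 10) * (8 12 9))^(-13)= [13, 1, 10, 3, 4, 5, 15, 7, 9, 12, 11, 14, 8, 6, 0, 2]= (0 13 6 15 2 10 11 14)(8 9 12)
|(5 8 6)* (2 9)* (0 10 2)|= 12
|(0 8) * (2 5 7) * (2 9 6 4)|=6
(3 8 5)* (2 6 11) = (2 6 11)(3 8 5) = [0, 1, 6, 8, 4, 3, 11, 7, 5, 9, 10, 2]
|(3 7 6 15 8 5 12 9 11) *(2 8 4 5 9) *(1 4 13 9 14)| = 7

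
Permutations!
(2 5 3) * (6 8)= (2 5 3)(6 8)= [0, 1, 5, 2, 4, 3, 8, 7, 6]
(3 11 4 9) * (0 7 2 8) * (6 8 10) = (0 7 2 10 6 8)(3 11 4 9) = [7, 1, 10, 11, 9, 5, 8, 2, 0, 3, 6, 4]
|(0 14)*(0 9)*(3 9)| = 4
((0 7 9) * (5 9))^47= (0 9 5 7)= [9, 1, 2, 3, 4, 7, 6, 0, 8, 5]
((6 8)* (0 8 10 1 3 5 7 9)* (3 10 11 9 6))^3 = (0 5 11 8 7 9 3 6)(1 10) = [5, 10, 2, 6, 4, 11, 0, 9, 7, 3, 1, 8]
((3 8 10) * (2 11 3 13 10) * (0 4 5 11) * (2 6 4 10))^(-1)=[2, 1, 13, 11, 6, 4, 8, 7, 3, 9, 0, 5, 12, 10]=(0 2 13 10)(3 11 5 4 6 8)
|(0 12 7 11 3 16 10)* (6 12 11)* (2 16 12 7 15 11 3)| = 8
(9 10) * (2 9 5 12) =[0, 1, 9, 3, 4, 12, 6, 7, 8, 10, 5, 11, 2] =(2 9 10 5 12)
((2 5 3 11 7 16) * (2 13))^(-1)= [0, 1, 13, 5, 4, 2, 6, 11, 8, 9, 10, 3, 12, 16, 14, 15, 7]= (2 13 16 7 11 3 5)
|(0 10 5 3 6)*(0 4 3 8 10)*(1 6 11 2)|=6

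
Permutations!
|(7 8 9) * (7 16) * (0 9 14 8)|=|(0 9 16 7)(8 14)|=4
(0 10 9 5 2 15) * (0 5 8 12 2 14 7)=(0 10 9 8 12 2 15 5 14 7)=[10, 1, 15, 3, 4, 14, 6, 0, 12, 8, 9, 11, 2, 13, 7, 5]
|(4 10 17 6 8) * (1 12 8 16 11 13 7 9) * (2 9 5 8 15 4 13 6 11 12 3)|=8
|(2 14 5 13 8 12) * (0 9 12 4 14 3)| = |(0 9 12 2 3)(4 14 5 13 8)| = 5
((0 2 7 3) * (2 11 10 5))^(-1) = [3, 1, 5, 7, 4, 10, 6, 2, 8, 9, 11, 0] = (0 3 7 2 5 10 11)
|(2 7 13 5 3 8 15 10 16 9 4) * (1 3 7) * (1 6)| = |(1 3 8 15 10 16 9 4 2 6)(5 7 13)| = 30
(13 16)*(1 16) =(1 16 13) =[0, 16, 2, 3, 4, 5, 6, 7, 8, 9, 10, 11, 12, 1, 14, 15, 13]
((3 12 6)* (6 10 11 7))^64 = [0, 1, 2, 7, 4, 5, 11, 10, 8, 9, 3, 12, 6] = (3 7 10)(6 11 12)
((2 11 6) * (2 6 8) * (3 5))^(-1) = (2 8 11)(3 5) = [0, 1, 8, 5, 4, 3, 6, 7, 11, 9, 10, 2]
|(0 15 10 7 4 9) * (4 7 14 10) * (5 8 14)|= |(0 15 4 9)(5 8 14 10)|= 4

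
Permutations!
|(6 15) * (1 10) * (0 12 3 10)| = |(0 12 3 10 1)(6 15)| = 10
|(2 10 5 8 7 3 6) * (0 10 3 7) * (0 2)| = 7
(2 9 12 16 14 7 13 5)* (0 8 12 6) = (0 8 12 16 14 7 13 5 2 9 6) = [8, 1, 9, 3, 4, 2, 0, 13, 12, 6, 10, 11, 16, 5, 7, 15, 14]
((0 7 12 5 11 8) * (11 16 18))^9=(0 7 12 5 16 18 11 8)=[7, 1, 2, 3, 4, 16, 6, 12, 0, 9, 10, 8, 5, 13, 14, 15, 18, 17, 11]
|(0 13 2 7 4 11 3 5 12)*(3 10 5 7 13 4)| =|(0 4 11 10 5 12)(2 13)(3 7)| =6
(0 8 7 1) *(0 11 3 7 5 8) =(1 11 3 7)(5 8) =[0, 11, 2, 7, 4, 8, 6, 1, 5, 9, 10, 3]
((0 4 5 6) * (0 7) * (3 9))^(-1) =[7, 1, 2, 9, 0, 4, 5, 6, 8, 3] =(0 7 6 5 4)(3 9)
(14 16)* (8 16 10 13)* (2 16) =(2 16 14 10 13 8) =[0, 1, 16, 3, 4, 5, 6, 7, 2, 9, 13, 11, 12, 8, 10, 15, 14]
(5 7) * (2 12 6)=[0, 1, 12, 3, 4, 7, 2, 5, 8, 9, 10, 11, 6]=(2 12 6)(5 7)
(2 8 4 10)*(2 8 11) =[0, 1, 11, 3, 10, 5, 6, 7, 4, 9, 8, 2] =(2 11)(4 10 8)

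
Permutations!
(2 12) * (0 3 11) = (0 3 11)(2 12) = [3, 1, 12, 11, 4, 5, 6, 7, 8, 9, 10, 0, 2]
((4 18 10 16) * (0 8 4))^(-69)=(0 18)(4 16)(8 10)=[18, 1, 2, 3, 16, 5, 6, 7, 10, 9, 8, 11, 12, 13, 14, 15, 4, 17, 0]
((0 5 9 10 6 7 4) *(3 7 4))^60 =(10) =[0, 1, 2, 3, 4, 5, 6, 7, 8, 9, 10]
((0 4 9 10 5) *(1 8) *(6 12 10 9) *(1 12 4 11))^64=(0 11 1 8 12 10 5)=[11, 8, 2, 3, 4, 0, 6, 7, 12, 9, 5, 1, 10]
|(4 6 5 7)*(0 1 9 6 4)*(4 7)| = 7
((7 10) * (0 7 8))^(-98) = [10, 1, 2, 3, 4, 5, 6, 8, 7, 9, 0] = (0 10)(7 8)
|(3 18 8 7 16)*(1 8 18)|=5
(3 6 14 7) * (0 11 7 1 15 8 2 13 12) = (0 11 7 3 6 14 1 15 8 2 13 12) = [11, 15, 13, 6, 4, 5, 14, 3, 2, 9, 10, 7, 0, 12, 1, 8]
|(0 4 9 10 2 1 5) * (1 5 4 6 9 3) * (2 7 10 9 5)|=6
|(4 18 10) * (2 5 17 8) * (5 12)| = |(2 12 5 17 8)(4 18 10)| = 15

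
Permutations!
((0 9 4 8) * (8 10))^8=(0 10 9 8 4)=[10, 1, 2, 3, 0, 5, 6, 7, 4, 8, 9]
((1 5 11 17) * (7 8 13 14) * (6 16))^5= (1 5 11 17)(6 16)(7 8 13 14)= [0, 5, 2, 3, 4, 11, 16, 8, 13, 9, 10, 17, 12, 14, 7, 15, 6, 1]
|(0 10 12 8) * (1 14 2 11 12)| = 8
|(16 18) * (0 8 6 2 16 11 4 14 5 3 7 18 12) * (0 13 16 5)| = |(0 8 6 2 5 3 7 18 11 4 14)(12 13 16)| = 33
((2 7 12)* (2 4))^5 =(2 7 12 4) =[0, 1, 7, 3, 2, 5, 6, 12, 8, 9, 10, 11, 4]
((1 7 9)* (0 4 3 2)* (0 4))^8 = (1 9 7)(2 3 4) = [0, 9, 3, 4, 2, 5, 6, 1, 8, 7]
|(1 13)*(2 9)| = 2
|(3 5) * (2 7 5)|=4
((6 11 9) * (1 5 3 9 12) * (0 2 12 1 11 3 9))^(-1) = (0 3 6 9 5 1 11 12 2) = [3, 11, 0, 6, 4, 1, 9, 7, 8, 5, 10, 12, 2]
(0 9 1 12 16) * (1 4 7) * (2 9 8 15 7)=(0 8 15 7 1 12 16)(2 9 4)=[8, 12, 9, 3, 2, 5, 6, 1, 15, 4, 10, 11, 16, 13, 14, 7, 0]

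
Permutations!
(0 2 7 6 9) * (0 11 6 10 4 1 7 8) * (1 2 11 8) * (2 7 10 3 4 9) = (0 11 6 2 1 10 9 8)(3 4 7) = [11, 10, 1, 4, 7, 5, 2, 3, 0, 8, 9, 6]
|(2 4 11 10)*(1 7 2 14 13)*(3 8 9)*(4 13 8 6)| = |(1 7 2 13)(3 6 4 11 10 14 8 9)| = 8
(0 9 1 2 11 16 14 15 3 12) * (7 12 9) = (0 7 12)(1 2 11 16 14 15 3 9) = [7, 2, 11, 9, 4, 5, 6, 12, 8, 1, 10, 16, 0, 13, 15, 3, 14]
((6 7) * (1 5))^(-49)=(1 5)(6 7)=[0, 5, 2, 3, 4, 1, 7, 6]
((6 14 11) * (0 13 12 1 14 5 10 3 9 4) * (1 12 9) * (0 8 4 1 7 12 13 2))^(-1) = (0 2)(1 9 13 12 7 3 10 5 6 11 14)(4 8) = [2, 9, 0, 10, 8, 6, 11, 3, 4, 13, 5, 14, 7, 12, 1]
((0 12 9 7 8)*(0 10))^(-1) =(0 10 8 7 9 12) =[10, 1, 2, 3, 4, 5, 6, 9, 7, 12, 8, 11, 0]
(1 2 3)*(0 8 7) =(0 8 7)(1 2 3) =[8, 2, 3, 1, 4, 5, 6, 0, 7]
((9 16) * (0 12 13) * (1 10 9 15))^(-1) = (0 13 12)(1 15 16 9 10) = [13, 15, 2, 3, 4, 5, 6, 7, 8, 10, 1, 11, 0, 12, 14, 16, 9]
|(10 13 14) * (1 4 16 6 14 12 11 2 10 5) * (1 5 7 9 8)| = |(1 4 16 6 14 7 9 8)(2 10 13 12 11)| = 40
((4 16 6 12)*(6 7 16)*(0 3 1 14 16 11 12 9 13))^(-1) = (0 13 9 6 4 12 11 7 16 14 1 3) = [13, 3, 2, 0, 12, 5, 4, 16, 8, 6, 10, 7, 11, 9, 1, 15, 14]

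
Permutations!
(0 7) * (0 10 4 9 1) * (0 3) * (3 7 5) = [5, 7, 2, 0, 9, 3, 6, 10, 8, 1, 4] = (0 5 3)(1 7 10 4 9)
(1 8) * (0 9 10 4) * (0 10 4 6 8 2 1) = [9, 2, 1, 3, 10, 5, 8, 7, 0, 4, 6] = (0 9 4 10 6 8)(1 2)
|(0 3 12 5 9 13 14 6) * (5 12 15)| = |(0 3 15 5 9 13 14 6)| = 8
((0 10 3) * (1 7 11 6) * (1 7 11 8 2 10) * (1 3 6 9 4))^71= (0 3)(1 4 9 11)(2 10 6 7 8)= [3, 4, 10, 0, 9, 5, 7, 8, 2, 11, 6, 1]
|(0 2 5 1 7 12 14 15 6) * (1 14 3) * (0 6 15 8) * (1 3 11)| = |(15)(0 2 5 14 8)(1 7 12 11)| = 20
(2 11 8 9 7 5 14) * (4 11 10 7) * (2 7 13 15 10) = (4 11 8 9)(5 14 7)(10 13 15) = [0, 1, 2, 3, 11, 14, 6, 5, 9, 4, 13, 8, 12, 15, 7, 10]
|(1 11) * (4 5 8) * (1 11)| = |(11)(4 5 8)| = 3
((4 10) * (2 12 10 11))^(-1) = (2 11 4 10 12) = [0, 1, 11, 3, 10, 5, 6, 7, 8, 9, 12, 4, 2]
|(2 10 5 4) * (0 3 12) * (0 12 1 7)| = |(12)(0 3 1 7)(2 10 5 4)| = 4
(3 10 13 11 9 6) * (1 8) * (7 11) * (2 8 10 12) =[0, 10, 8, 12, 4, 5, 3, 11, 1, 6, 13, 9, 2, 7] =(1 10 13 7 11 9 6 3 12 2 8)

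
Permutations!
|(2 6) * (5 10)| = 2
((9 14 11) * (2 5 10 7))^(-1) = (2 7 10 5)(9 11 14) = [0, 1, 7, 3, 4, 2, 6, 10, 8, 11, 5, 14, 12, 13, 9]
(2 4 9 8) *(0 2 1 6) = [2, 6, 4, 3, 9, 5, 0, 7, 1, 8] = (0 2 4 9 8 1 6)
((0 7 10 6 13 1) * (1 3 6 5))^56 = (0 7 10 5 1)(3 13 6) = [7, 0, 2, 13, 4, 1, 3, 10, 8, 9, 5, 11, 12, 6]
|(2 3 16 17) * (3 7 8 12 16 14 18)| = |(2 7 8 12 16 17)(3 14 18)| = 6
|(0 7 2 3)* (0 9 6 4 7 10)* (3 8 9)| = |(0 10)(2 8 9 6 4 7)| = 6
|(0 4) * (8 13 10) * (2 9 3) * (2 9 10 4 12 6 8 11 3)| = |(0 12 6 8 13 4)(2 10 11 3 9)| = 30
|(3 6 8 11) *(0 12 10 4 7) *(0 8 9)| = 10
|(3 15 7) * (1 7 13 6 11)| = |(1 7 3 15 13 6 11)| = 7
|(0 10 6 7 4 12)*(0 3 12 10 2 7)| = |(0 2 7 4 10 6)(3 12)| = 6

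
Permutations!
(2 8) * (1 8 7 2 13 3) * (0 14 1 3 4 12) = (0 14 1 8 13 4 12)(2 7) = [14, 8, 7, 3, 12, 5, 6, 2, 13, 9, 10, 11, 0, 4, 1]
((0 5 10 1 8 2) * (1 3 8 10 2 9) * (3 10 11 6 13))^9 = (1 6 3 9 11 13 8) = [0, 6, 2, 9, 4, 5, 3, 7, 1, 11, 10, 13, 12, 8]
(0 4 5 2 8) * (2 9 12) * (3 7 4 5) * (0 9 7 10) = (0 5 7 4 3 10)(2 8 9 12) = [5, 1, 8, 10, 3, 7, 6, 4, 9, 12, 0, 11, 2]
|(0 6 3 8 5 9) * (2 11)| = 6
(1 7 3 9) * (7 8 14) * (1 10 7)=[0, 8, 2, 9, 4, 5, 6, 3, 14, 10, 7, 11, 12, 13, 1]=(1 8 14)(3 9 10 7)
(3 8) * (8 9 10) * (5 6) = [0, 1, 2, 9, 4, 6, 5, 7, 3, 10, 8] = (3 9 10 8)(5 6)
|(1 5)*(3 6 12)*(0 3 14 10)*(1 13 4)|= |(0 3 6 12 14 10)(1 5 13 4)|= 12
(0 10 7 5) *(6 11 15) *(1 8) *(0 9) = (0 10 7 5 9)(1 8)(6 11 15) = [10, 8, 2, 3, 4, 9, 11, 5, 1, 0, 7, 15, 12, 13, 14, 6]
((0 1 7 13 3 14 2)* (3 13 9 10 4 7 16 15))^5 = (0 14 15 1 2 3 16)(4 7 9 10) = [14, 2, 3, 16, 7, 5, 6, 9, 8, 10, 4, 11, 12, 13, 15, 1, 0]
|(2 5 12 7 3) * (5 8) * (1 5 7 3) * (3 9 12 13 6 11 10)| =10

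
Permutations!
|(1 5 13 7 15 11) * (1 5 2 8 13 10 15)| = |(1 2 8 13 7)(5 10 15 11)| = 20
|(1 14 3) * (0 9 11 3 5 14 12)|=6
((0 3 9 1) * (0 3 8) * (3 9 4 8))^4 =(9) =[0, 1, 2, 3, 4, 5, 6, 7, 8, 9]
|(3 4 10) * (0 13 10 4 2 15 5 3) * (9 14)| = |(0 13 10)(2 15 5 3)(9 14)| = 12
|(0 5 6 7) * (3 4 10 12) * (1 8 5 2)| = 28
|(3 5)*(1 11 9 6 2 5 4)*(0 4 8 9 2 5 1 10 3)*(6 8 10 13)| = |(0 4 13 6 5)(1 11 2)(3 10)(8 9)| = 30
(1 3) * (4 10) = [0, 3, 2, 1, 10, 5, 6, 7, 8, 9, 4] = (1 3)(4 10)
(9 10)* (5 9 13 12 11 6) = [0, 1, 2, 3, 4, 9, 5, 7, 8, 10, 13, 6, 11, 12] = (5 9 10 13 12 11 6)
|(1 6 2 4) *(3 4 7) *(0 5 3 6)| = |(0 5 3 4 1)(2 7 6)| = 15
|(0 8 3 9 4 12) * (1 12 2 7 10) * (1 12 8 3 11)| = |(0 3 9 4 2 7 10 12)(1 8 11)| = 24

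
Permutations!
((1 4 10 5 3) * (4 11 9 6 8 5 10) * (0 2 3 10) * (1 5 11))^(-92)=[5, 1, 10, 0, 4, 2, 6, 7, 8, 9, 3, 11]=(11)(0 5 2 10 3)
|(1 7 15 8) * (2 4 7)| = 6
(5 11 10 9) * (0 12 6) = (0 12 6)(5 11 10 9) = [12, 1, 2, 3, 4, 11, 0, 7, 8, 5, 9, 10, 6]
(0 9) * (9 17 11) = (0 17 11 9) = [17, 1, 2, 3, 4, 5, 6, 7, 8, 0, 10, 9, 12, 13, 14, 15, 16, 11]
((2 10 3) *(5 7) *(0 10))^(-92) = (10) = [0, 1, 2, 3, 4, 5, 6, 7, 8, 9, 10]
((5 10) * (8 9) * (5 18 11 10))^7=[0, 1, 2, 3, 4, 5, 6, 7, 9, 8, 18, 10, 12, 13, 14, 15, 16, 17, 11]=(8 9)(10 18 11)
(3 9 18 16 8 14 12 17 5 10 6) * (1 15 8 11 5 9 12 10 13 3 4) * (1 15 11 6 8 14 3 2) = [0, 11, 1, 12, 15, 13, 4, 7, 3, 18, 8, 5, 17, 2, 10, 14, 6, 9, 16] = (1 11 5 13 2)(3 12 17 9 18 16 6 4 15 14 10 8)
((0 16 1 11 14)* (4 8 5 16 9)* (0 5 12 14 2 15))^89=(0 14 2 8 1 9 5 15 12 11 4 16)=[14, 9, 8, 3, 16, 15, 6, 7, 1, 5, 10, 4, 11, 13, 2, 12, 0]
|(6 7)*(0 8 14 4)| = |(0 8 14 4)(6 7)| = 4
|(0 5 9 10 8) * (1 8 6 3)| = |(0 5 9 10 6 3 1 8)| = 8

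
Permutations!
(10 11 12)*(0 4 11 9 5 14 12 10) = (0 4 11 10 9 5 14 12) = [4, 1, 2, 3, 11, 14, 6, 7, 8, 5, 9, 10, 0, 13, 12]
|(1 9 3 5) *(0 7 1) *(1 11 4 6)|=|(0 7 11 4 6 1 9 3 5)|=9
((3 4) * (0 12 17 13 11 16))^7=(0 12 17 13 11 16)(3 4)=[12, 1, 2, 4, 3, 5, 6, 7, 8, 9, 10, 16, 17, 11, 14, 15, 0, 13]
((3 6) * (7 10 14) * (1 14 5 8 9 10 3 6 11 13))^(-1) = (1 13 11 3 7 14)(5 10 9 8) = [0, 13, 2, 7, 4, 10, 6, 14, 5, 8, 9, 3, 12, 11, 1]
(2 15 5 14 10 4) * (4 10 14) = (2 15 5 4) = [0, 1, 15, 3, 2, 4, 6, 7, 8, 9, 10, 11, 12, 13, 14, 5]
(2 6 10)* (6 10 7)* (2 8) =(2 10 8)(6 7) =[0, 1, 10, 3, 4, 5, 7, 6, 2, 9, 8]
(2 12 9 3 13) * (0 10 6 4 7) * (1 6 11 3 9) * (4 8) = [10, 6, 12, 13, 7, 5, 8, 0, 4, 9, 11, 3, 1, 2] = (0 10 11 3 13 2 12 1 6 8 4 7)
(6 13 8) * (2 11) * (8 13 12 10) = (13)(2 11)(6 12 10 8) = [0, 1, 11, 3, 4, 5, 12, 7, 6, 9, 8, 2, 10, 13]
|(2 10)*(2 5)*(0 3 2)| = 5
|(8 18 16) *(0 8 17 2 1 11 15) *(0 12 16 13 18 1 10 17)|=|(0 8 1 11 15 12 16)(2 10 17)(13 18)|=42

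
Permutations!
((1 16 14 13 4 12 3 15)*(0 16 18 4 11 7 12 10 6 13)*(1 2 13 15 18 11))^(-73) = (0 14 16)(1 13 2 15 6 10 4 18 3 12 7 11) = [14, 13, 15, 12, 18, 5, 10, 11, 8, 9, 4, 1, 7, 2, 16, 6, 0, 17, 3]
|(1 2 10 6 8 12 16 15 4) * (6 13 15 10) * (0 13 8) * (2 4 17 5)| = |(0 13 15 17 5 2 6)(1 4)(8 12 16 10)| = 28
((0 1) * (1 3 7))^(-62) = [7, 3, 2, 1, 4, 5, 6, 0] = (0 7)(1 3)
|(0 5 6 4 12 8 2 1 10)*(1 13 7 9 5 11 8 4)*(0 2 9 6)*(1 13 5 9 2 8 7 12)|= |(0 11 7 6 13 12 4 1 10 8 2 5)|= 12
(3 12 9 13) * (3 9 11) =(3 12 11)(9 13) =[0, 1, 2, 12, 4, 5, 6, 7, 8, 13, 10, 3, 11, 9]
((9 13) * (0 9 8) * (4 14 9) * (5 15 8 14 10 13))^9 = [0, 1, 2, 3, 4, 5, 6, 7, 8, 9, 10, 11, 12, 13, 14, 15] = (15)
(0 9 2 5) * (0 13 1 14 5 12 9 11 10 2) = [11, 14, 12, 3, 4, 13, 6, 7, 8, 0, 2, 10, 9, 1, 5] = (0 11 10 2 12 9)(1 14 5 13)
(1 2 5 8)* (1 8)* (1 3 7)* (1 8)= [0, 2, 5, 7, 4, 3, 6, 8, 1]= (1 2 5 3 7 8)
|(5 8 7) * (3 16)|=6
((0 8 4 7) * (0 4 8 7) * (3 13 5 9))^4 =(13)(0 7 4) =[7, 1, 2, 3, 0, 5, 6, 4, 8, 9, 10, 11, 12, 13]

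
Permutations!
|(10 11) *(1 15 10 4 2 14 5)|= 8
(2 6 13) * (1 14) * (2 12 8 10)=[0, 14, 6, 3, 4, 5, 13, 7, 10, 9, 2, 11, 8, 12, 1]=(1 14)(2 6 13 12 8 10)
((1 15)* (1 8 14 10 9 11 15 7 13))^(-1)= [0, 13, 2, 3, 4, 5, 6, 1, 15, 10, 14, 9, 12, 7, 8, 11]= (1 13 7)(8 15 11 9 10 14)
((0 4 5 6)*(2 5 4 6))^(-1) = [6, 1, 5, 3, 4, 2, 0] = (0 6)(2 5)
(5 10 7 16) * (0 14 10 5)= (0 14 10 7 16)= [14, 1, 2, 3, 4, 5, 6, 16, 8, 9, 7, 11, 12, 13, 10, 15, 0]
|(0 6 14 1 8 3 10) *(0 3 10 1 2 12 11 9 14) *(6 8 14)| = |(0 8 10 3 1 14 2 12 11 9 6)| = 11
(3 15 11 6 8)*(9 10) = (3 15 11 6 8)(9 10) = [0, 1, 2, 15, 4, 5, 8, 7, 3, 10, 9, 6, 12, 13, 14, 11]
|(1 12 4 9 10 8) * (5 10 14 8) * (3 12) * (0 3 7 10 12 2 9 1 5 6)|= 13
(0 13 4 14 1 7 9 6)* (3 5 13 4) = [4, 7, 2, 5, 14, 13, 0, 9, 8, 6, 10, 11, 12, 3, 1] = (0 4 14 1 7 9 6)(3 5 13)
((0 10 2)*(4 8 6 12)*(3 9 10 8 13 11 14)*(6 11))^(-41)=(0 2 10 9 3 14 11 8)(4 12 6 13)=[2, 1, 10, 14, 12, 5, 13, 7, 0, 3, 9, 8, 6, 4, 11]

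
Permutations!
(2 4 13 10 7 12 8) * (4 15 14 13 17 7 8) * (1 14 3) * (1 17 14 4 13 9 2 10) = (1 4 14 9 2 15 3 17 7 12 13)(8 10) = [0, 4, 15, 17, 14, 5, 6, 12, 10, 2, 8, 11, 13, 1, 9, 3, 16, 7]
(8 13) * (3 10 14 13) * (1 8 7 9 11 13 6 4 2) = (1 8 3 10 14 6 4 2)(7 9 11 13) = [0, 8, 1, 10, 2, 5, 4, 9, 3, 11, 14, 13, 12, 7, 6]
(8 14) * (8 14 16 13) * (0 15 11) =(0 15 11)(8 16 13) =[15, 1, 2, 3, 4, 5, 6, 7, 16, 9, 10, 0, 12, 8, 14, 11, 13]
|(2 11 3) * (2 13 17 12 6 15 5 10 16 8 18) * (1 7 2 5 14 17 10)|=55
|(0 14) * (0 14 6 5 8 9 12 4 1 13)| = |(14)(0 6 5 8 9 12 4 1 13)| = 9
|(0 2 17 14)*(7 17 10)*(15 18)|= 6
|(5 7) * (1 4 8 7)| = 5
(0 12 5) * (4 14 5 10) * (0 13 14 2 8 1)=(0 12 10 4 2 8 1)(5 13 14)=[12, 0, 8, 3, 2, 13, 6, 7, 1, 9, 4, 11, 10, 14, 5]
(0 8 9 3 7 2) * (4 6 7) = (0 8 9 3 4 6 7 2) = [8, 1, 0, 4, 6, 5, 7, 2, 9, 3]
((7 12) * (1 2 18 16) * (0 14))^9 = (0 14)(1 2 18 16)(7 12) = [14, 2, 18, 3, 4, 5, 6, 12, 8, 9, 10, 11, 7, 13, 0, 15, 1, 17, 16]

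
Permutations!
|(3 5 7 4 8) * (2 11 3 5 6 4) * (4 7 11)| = |(2 4 8 5 11 3 6 7)| = 8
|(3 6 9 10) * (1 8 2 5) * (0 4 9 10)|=|(0 4 9)(1 8 2 5)(3 6 10)|=12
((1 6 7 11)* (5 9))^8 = (11) = [0, 1, 2, 3, 4, 5, 6, 7, 8, 9, 10, 11]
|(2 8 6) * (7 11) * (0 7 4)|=12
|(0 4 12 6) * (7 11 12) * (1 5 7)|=|(0 4 1 5 7 11 12 6)|=8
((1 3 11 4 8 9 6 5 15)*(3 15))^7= (1 15)= [0, 15, 2, 3, 4, 5, 6, 7, 8, 9, 10, 11, 12, 13, 14, 1]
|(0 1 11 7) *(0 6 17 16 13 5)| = 9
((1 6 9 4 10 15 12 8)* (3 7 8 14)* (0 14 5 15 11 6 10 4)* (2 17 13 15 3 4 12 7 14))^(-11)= [2, 10, 17, 5, 14, 12, 9, 8, 1, 0, 11, 6, 4, 15, 3, 7, 16, 13]= (0 2 17 13 15 7 8 1 10 11 6 9)(3 5 12 4 14)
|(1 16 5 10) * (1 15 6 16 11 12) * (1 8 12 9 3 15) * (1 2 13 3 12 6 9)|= 22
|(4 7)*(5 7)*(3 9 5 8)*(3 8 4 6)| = |(3 9 5 7 6)| = 5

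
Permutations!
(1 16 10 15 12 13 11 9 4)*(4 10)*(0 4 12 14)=(0 4 1 16 12 13 11 9 10 15 14)=[4, 16, 2, 3, 1, 5, 6, 7, 8, 10, 15, 9, 13, 11, 0, 14, 12]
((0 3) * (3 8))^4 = (0 8 3) = [8, 1, 2, 0, 4, 5, 6, 7, 3]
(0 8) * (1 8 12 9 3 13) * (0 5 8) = (0 12 9 3 13 1)(5 8) = [12, 0, 2, 13, 4, 8, 6, 7, 5, 3, 10, 11, 9, 1]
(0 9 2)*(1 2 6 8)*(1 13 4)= (0 9 6 8 13 4 1 2)= [9, 2, 0, 3, 1, 5, 8, 7, 13, 6, 10, 11, 12, 4]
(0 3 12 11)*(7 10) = (0 3 12 11)(7 10) = [3, 1, 2, 12, 4, 5, 6, 10, 8, 9, 7, 0, 11]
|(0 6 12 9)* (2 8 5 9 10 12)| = |(0 6 2 8 5 9)(10 12)| = 6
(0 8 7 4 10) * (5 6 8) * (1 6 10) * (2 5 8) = (0 8 7 4 1 6 2 5 10) = [8, 6, 5, 3, 1, 10, 2, 4, 7, 9, 0]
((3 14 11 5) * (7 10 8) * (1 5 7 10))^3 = [0, 14, 2, 7, 4, 11, 6, 3, 10, 9, 8, 5, 12, 13, 1] = (1 14)(3 7)(5 11)(8 10)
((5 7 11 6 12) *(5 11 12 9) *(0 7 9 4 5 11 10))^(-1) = (0 10 12 7)(4 6 11 9 5) = [10, 1, 2, 3, 6, 4, 11, 0, 8, 5, 12, 9, 7]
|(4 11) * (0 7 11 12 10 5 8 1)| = |(0 7 11 4 12 10 5 8 1)| = 9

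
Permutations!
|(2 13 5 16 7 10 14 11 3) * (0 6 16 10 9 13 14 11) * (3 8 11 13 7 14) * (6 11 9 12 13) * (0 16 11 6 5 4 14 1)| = |(0 6 11 8 9 7 12 13 4 14 16 1)(2 3)(5 10)| = 12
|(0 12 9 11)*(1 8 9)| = |(0 12 1 8 9 11)| = 6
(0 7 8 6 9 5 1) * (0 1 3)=(0 7 8 6 9 5 3)=[7, 1, 2, 0, 4, 3, 9, 8, 6, 5]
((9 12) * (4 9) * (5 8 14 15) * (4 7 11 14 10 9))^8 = (5 15 14 11 7 12 9 10 8) = [0, 1, 2, 3, 4, 15, 6, 12, 5, 10, 8, 7, 9, 13, 11, 14]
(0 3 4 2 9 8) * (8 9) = (9)(0 3 4 2 8) = [3, 1, 8, 4, 2, 5, 6, 7, 0, 9]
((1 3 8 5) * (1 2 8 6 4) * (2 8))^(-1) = [0, 4, 2, 1, 6, 8, 3, 7, 5] = (1 4 6 3)(5 8)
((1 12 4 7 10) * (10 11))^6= (12)= [0, 1, 2, 3, 4, 5, 6, 7, 8, 9, 10, 11, 12]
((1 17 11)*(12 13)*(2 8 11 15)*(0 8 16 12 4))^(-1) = (0 4 13 12 16 2 15 17 1 11 8) = [4, 11, 15, 3, 13, 5, 6, 7, 0, 9, 10, 8, 16, 12, 14, 17, 2, 1]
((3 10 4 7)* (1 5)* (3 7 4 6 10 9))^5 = (1 5)(3 9)(6 10) = [0, 5, 2, 9, 4, 1, 10, 7, 8, 3, 6]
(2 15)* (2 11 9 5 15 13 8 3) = (2 13 8 3)(5 15 11 9) = [0, 1, 13, 2, 4, 15, 6, 7, 3, 5, 10, 9, 12, 8, 14, 11]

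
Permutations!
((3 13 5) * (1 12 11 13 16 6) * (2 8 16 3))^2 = (1 11 5 8 6 12 13 2 16) = [0, 11, 16, 3, 4, 8, 12, 7, 6, 9, 10, 5, 13, 2, 14, 15, 1]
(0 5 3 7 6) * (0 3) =[5, 1, 2, 7, 4, 0, 3, 6] =(0 5)(3 7 6)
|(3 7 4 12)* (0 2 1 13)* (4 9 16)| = |(0 2 1 13)(3 7 9 16 4 12)| = 12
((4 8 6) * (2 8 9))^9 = (2 9 4 6 8) = [0, 1, 9, 3, 6, 5, 8, 7, 2, 4]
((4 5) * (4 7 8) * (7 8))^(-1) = [0, 1, 2, 3, 8, 4, 6, 7, 5] = (4 8 5)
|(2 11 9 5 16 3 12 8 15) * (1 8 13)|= 11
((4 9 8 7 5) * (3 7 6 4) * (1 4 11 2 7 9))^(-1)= (1 4)(2 11 6 8 9 3 5 7)= [0, 4, 11, 5, 1, 7, 8, 2, 9, 3, 10, 6]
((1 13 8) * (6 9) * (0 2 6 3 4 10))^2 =(0 6 3 10 2 9 4)(1 8 13) =[6, 8, 9, 10, 0, 5, 3, 7, 13, 4, 2, 11, 12, 1]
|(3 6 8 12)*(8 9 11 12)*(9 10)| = |(3 6 10 9 11 12)| = 6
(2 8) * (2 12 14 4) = (2 8 12 14 4) = [0, 1, 8, 3, 2, 5, 6, 7, 12, 9, 10, 11, 14, 13, 4]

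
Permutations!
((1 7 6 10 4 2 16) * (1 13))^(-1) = (1 13 16 2 4 10 6 7) = [0, 13, 4, 3, 10, 5, 7, 1, 8, 9, 6, 11, 12, 16, 14, 15, 2]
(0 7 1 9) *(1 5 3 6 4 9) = (0 7 5 3 6 4 9) = [7, 1, 2, 6, 9, 3, 4, 5, 8, 0]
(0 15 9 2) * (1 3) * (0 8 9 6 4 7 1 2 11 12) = (0 15 6 4 7 1 3 2 8 9 11 12) = [15, 3, 8, 2, 7, 5, 4, 1, 9, 11, 10, 12, 0, 13, 14, 6]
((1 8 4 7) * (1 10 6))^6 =(10) =[0, 1, 2, 3, 4, 5, 6, 7, 8, 9, 10]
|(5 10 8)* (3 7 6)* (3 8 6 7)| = |(5 10 6 8)| = 4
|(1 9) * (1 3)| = |(1 9 3)| = 3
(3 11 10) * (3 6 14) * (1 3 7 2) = (1 3 11 10 6 14 7 2) = [0, 3, 1, 11, 4, 5, 14, 2, 8, 9, 6, 10, 12, 13, 7]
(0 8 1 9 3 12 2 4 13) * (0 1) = (0 8)(1 9 3 12 2 4 13) = [8, 9, 4, 12, 13, 5, 6, 7, 0, 3, 10, 11, 2, 1]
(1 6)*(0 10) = [10, 6, 2, 3, 4, 5, 1, 7, 8, 9, 0] = (0 10)(1 6)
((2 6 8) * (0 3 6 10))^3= (0 8)(2 3)(6 10)= [8, 1, 3, 2, 4, 5, 10, 7, 0, 9, 6]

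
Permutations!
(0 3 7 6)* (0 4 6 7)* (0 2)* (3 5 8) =(0 5 8 3 2)(4 6) =[5, 1, 0, 2, 6, 8, 4, 7, 3]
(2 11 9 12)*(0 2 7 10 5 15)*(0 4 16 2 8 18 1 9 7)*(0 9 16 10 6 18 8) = [0, 16, 11, 3, 10, 15, 18, 6, 8, 12, 5, 7, 9, 13, 14, 4, 2, 17, 1] = (1 16 2 11 7 6 18)(4 10 5 15)(9 12)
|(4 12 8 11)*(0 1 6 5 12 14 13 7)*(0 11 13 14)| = |(14)(0 1 6 5 12 8 13 7 11 4)| = 10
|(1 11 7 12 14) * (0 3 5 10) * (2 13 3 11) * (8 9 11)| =|(0 8 9 11 7 12 14 1 2 13 3 5 10)| =13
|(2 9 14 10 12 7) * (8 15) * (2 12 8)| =6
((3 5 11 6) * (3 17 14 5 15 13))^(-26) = (3 15 13)(5 14 17 6 11) = [0, 1, 2, 15, 4, 14, 11, 7, 8, 9, 10, 5, 12, 3, 17, 13, 16, 6]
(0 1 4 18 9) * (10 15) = (0 1 4 18 9)(10 15) = [1, 4, 2, 3, 18, 5, 6, 7, 8, 0, 15, 11, 12, 13, 14, 10, 16, 17, 9]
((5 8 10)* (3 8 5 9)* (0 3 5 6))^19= (0 5 10 3 6 9 8)= [5, 1, 2, 6, 4, 10, 9, 7, 0, 8, 3]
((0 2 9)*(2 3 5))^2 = [5, 1, 0, 2, 4, 9, 6, 7, 8, 3] = (0 5 9 3 2)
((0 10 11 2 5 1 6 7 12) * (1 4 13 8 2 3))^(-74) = (0 7 1 11)(2 5 4 13 8)(3 10 12 6) = [7, 11, 5, 10, 13, 4, 3, 1, 2, 9, 12, 0, 6, 8]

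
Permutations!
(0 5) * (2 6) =(0 5)(2 6) =[5, 1, 6, 3, 4, 0, 2]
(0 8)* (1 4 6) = (0 8)(1 4 6) = [8, 4, 2, 3, 6, 5, 1, 7, 0]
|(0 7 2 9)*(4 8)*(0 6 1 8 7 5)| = 14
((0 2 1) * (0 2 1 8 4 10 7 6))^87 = (0 6 7 10 4 8 2 1) = [6, 0, 1, 3, 8, 5, 7, 10, 2, 9, 4]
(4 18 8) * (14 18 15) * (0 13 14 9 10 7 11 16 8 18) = [13, 1, 2, 3, 15, 5, 6, 11, 4, 10, 7, 16, 12, 14, 0, 9, 8, 17, 18] = (18)(0 13 14)(4 15 9 10 7 11 16 8)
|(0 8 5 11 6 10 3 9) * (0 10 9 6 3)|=8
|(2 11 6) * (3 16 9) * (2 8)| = |(2 11 6 8)(3 16 9)| = 12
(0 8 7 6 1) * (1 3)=[8, 0, 2, 1, 4, 5, 3, 6, 7]=(0 8 7 6 3 1)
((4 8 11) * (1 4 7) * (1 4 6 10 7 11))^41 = (11)(1 8 4 7 10 6) = [0, 8, 2, 3, 7, 5, 1, 10, 4, 9, 6, 11]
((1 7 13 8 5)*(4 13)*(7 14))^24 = (1 4 5 7 8 14 13) = [0, 4, 2, 3, 5, 7, 6, 8, 14, 9, 10, 11, 12, 1, 13]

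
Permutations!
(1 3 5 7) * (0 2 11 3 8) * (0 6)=(0 2 11 3 5 7 1 8 6)=[2, 8, 11, 5, 4, 7, 0, 1, 6, 9, 10, 3]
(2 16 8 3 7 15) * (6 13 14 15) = [0, 1, 16, 7, 4, 5, 13, 6, 3, 9, 10, 11, 12, 14, 15, 2, 8] = (2 16 8 3 7 6 13 14 15)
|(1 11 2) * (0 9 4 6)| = |(0 9 4 6)(1 11 2)| = 12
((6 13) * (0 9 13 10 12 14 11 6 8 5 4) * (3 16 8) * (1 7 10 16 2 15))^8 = (0 10 4 7 5 1 8 15 16 2 6 3 11 13 14 9 12) = [10, 8, 6, 11, 7, 1, 3, 5, 15, 12, 4, 13, 0, 14, 9, 16, 2]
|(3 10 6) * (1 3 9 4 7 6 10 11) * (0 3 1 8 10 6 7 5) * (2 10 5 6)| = |(0 3 11 8 5)(2 10)(4 6 9)| = 30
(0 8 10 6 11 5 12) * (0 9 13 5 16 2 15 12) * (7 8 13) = (0 13 5)(2 15 12 9 7 8 10 6 11 16) = [13, 1, 15, 3, 4, 0, 11, 8, 10, 7, 6, 16, 9, 5, 14, 12, 2]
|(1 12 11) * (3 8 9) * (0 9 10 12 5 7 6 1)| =|(0 9 3 8 10 12 11)(1 5 7 6)| =28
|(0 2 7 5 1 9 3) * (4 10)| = 14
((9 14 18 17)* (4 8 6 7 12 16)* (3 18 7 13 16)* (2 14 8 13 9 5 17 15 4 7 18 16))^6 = (18)(3 7)(12 16) = [0, 1, 2, 7, 4, 5, 6, 3, 8, 9, 10, 11, 16, 13, 14, 15, 12, 17, 18]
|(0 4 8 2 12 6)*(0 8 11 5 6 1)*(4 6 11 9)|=6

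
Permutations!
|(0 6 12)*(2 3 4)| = |(0 6 12)(2 3 4)| = 3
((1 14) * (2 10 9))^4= (14)(2 10 9)= [0, 1, 10, 3, 4, 5, 6, 7, 8, 2, 9, 11, 12, 13, 14]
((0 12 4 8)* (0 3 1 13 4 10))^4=[12, 3, 2, 8, 13, 5, 6, 7, 4, 9, 0, 11, 10, 1]=(0 12 10)(1 3 8 4 13)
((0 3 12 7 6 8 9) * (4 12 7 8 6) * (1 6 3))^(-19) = (0 9 8 12 4 7 3 6 1) = [9, 0, 2, 6, 7, 5, 1, 3, 12, 8, 10, 11, 4]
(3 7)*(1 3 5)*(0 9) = [9, 3, 2, 7, 4, 1, 6, 5, 8, 0] = (0 9)(1 3 7 5)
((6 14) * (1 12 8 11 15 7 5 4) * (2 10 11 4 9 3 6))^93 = [0, 12, 15, 2, 1, 6, 10, 3, 4, 14, 7, 5, 8, 13, 11, 9] = (1 12 8 4)(2 15 9 14 11 5 6 10 7 3)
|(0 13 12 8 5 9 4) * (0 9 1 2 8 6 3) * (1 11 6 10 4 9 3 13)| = 12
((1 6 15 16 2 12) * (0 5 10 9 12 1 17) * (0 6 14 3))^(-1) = (0 3 14 1 2 16 15 6 17 12 9 10 5) = [3, 2, 16, 14, 4, 0, 17, 7, 8, 10, 5, 11, 9, 13, 1, 6, 15, 12]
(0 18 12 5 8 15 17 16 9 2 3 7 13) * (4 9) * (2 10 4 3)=(0 18 12 5 8 15 17 16 3 7 13)(4 9 10)=[18, 1, 2, 7, 9, 8, 6, 13, 15, 10, 4, 11, 5, 0, 14, 17, 3, 16, 12]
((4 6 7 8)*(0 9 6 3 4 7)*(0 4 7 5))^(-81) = (0 5 8 7 3 4 6 9) = [5, 1, 2, 4, 6, 8, 9, 3, 7, 0]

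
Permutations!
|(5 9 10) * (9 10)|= |(5 10)|= 2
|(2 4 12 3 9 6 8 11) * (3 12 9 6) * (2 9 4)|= 5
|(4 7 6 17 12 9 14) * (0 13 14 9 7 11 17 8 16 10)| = 12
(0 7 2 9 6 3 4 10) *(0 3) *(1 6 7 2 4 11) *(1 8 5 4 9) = [2, 6, 1, 11, 10, 4, 0, 9, 5, 7, 3, 8] = (0 2 1 6)(3 11 8 5 4 10)(7 9)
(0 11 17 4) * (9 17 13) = (0 11 13 9 17 4) = [11, 1, 2, 3, 0, 5, 6, 7, 8, 17, 10, 13, 12, 9, 14, 15, 16, 4]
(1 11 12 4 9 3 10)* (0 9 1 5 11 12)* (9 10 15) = [10, 12, 2, 15, 1, 11, 6, 7, 8, 3, 5, 0, 4, 13, 14, 9] = (0 10 5 11)(1 12 4)(3 15 9)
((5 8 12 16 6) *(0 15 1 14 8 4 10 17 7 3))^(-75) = (0 4 8 3 5 14 7 6 1 17 16 15 10 12) = [4, 17, 2, 5, 8, 14, 1, 6, 3, 9, 12, 11, 0, 13, 7, 10, 15, 16]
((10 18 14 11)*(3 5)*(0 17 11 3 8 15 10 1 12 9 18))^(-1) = (0 10 15 8 5 3 14 18 9 12 1 11 17) = [10, 11, 2, 14, 4, 3, 6, 7, 5, 12, 15, 17, 1, 13, 18, 8, 16, 0, 9]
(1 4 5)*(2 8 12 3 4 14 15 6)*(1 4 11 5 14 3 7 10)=(1 3 11 5 4 14 15 6 2 8 12 7 10)=[0, 3, 8, 11, 14, 4, 2, 10, 12, 9, 1, 5, 7, 13, 15, 6]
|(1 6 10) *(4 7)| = |(1 6 10)(4 7)| = 6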